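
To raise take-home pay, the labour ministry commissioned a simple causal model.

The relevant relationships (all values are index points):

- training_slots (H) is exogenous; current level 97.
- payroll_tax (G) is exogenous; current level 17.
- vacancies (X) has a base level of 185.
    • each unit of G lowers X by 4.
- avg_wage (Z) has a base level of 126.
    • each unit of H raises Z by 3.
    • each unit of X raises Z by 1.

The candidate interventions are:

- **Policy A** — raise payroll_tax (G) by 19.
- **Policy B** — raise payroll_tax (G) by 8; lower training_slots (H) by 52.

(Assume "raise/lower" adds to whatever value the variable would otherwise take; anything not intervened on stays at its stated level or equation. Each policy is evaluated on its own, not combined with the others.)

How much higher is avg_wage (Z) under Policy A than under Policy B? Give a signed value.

Policy A (G + 19):
  H = 97
  G = 17 + 19 = 36
  X = 185 − 4·36 = 41
  Z = 126 + 3·97 + 41 = 458
Policy B (G + 8, H − 52):
  H = 97 − 52 = 45
  G = 17 + 8 = 25
  X = 185 − 4·25 = 85
  Z = 126 + 3·45 + 85 = 346
Z: 458 − 346 = 112

112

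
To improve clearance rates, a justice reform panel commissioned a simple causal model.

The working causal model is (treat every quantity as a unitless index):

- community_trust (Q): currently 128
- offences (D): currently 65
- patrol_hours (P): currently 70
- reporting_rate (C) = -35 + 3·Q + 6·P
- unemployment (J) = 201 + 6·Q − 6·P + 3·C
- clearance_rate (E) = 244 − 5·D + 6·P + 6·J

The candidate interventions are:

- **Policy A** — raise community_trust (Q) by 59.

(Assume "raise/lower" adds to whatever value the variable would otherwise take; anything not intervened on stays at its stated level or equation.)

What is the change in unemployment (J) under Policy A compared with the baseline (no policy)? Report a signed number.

885

Baseline:
  Q = 128
  P = 70
  C = -35 + 3·128 + 6·70 = 769
  J = 201 + 6·128 − 6·70 + 3·769 = 2856
Policy A (Q + 59):
  Q = 128 + 59 = 187
  P = 70
  C = -35 + 3·187 + 6·70 = 946
  J = 201 + 6·187 − 6·70 + 3·946 = 3741
Change in J: 3741 − 2856 = 885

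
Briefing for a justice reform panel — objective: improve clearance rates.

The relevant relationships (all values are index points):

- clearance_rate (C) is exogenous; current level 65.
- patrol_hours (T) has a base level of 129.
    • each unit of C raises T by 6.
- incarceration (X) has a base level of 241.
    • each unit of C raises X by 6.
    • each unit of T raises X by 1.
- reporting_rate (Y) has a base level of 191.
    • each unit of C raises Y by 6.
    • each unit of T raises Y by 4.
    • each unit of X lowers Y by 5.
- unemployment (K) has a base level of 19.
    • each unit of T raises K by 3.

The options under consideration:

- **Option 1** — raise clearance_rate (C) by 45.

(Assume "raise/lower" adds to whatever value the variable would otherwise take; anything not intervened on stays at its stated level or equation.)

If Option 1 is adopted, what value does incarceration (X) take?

Option 1 (C + 45):
  C = 65 + 45 = 110
  T = 129 + 6·110 = 789
  X = 241 + 6·110 + 789 = 1690

1690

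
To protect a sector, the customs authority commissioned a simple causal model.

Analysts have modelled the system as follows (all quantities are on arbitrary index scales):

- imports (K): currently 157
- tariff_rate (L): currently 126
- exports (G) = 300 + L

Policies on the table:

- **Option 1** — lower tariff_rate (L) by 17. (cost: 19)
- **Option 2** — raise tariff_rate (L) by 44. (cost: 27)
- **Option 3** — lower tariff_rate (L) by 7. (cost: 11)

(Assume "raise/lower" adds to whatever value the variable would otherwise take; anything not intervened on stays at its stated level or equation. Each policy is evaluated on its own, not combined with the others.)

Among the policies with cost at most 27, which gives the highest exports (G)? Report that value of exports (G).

Option 1 (L − 17):
  L = 126 − 17 = 109
  G = 300 + 109 = 409
Option 2 (L + 44):
  L = 126 + 44 = 170
  G = 300 + 170 = 470
Option 3 (L − 7):
  L = 126 − 7 = 119
  G = 300 + 119 = 419
Comparing — Option 1: G=409, Option 2: G=470, Option 3: G=419. Highest is 470 (Option 2).

470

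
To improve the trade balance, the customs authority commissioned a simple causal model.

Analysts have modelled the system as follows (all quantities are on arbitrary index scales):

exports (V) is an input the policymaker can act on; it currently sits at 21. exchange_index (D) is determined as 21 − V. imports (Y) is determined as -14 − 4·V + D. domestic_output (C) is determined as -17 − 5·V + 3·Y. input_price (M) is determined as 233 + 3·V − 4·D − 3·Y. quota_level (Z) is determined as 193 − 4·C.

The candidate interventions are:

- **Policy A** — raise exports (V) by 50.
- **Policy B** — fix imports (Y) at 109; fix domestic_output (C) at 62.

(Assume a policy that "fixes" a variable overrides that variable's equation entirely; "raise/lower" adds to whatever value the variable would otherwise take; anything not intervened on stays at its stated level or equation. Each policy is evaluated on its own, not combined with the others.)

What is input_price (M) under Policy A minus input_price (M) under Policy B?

Policy A (V + 50):
  V = 21 + 50 = 71
  D = 21 − 71 = -50
  Y = -14 − 4·71 + (-50) = -348
  M = 233 + 3·71 − 4·(-50) − 3·(-348) = 1690
Policy B (Y := 109, C := 62):
  V = 21
  D = 21 − 21 = 0
  Y = 109
  M = 233 + 3·21 − 4·0 − 3·109 = -31
M: 1690 − (-31) = 1721

1721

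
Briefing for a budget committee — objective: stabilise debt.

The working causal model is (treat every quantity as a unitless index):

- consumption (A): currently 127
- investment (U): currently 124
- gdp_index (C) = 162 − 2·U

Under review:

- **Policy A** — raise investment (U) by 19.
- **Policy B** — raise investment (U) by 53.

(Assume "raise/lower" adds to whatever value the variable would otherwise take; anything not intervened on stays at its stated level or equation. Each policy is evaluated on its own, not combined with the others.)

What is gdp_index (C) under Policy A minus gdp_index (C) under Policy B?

Policy A (U + 19):
  U = 124 + 19 = 143
  C = 162 − 2·143 = -124
Policy B (U + 53):
  U = 124 + 53 = 177
  C = 162 − 2·177 = -192
C: -124 − (-192) = 68

68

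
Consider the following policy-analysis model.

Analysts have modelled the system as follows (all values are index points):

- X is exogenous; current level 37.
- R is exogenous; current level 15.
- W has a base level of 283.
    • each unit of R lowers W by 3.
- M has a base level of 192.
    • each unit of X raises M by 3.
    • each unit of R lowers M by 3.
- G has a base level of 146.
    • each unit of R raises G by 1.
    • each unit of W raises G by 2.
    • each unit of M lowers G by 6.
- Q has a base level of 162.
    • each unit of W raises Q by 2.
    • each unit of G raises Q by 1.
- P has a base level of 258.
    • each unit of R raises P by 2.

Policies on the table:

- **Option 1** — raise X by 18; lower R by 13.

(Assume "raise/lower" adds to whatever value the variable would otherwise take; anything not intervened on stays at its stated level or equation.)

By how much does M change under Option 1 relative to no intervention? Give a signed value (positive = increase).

93

Baseline:
  X = 37
  R = 15
  M = 192 + 3·37 − 3·15 = 258
Option 1 (X + 18, R − 13):
  X = 37 + 18 = 55
  R = 15 − 13 = 2
  M = 192 + 3·55 − 3·2 = 351
Change in M: 351 − 258 = 93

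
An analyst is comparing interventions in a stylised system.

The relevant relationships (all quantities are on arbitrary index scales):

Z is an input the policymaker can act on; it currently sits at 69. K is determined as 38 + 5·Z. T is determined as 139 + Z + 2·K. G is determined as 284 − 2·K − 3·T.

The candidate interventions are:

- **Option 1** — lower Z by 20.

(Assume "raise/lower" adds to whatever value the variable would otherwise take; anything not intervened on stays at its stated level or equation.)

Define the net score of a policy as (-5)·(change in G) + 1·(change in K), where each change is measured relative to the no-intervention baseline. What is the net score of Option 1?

Baseline:
  Z = 69
  K = 38 + 5·69 = 383
  T = 139 + 69 + 2·383 = 974
  G = 284 − 2·383 − 3·974 = -3404
Option 1 (Z − 20):
  Z = 69 − 20 = 49
  K = 38 + 5·49 = 283
  T = 139 + 49 + 2·283 = 754
  G = 284 − 2·283 − 3·754 = -2544
ΔG = -2544 − (-3404) = 860; ΔK = 283 − 383 = -100
Score = (-5)·860 + 1·(-100) = -4400

-4400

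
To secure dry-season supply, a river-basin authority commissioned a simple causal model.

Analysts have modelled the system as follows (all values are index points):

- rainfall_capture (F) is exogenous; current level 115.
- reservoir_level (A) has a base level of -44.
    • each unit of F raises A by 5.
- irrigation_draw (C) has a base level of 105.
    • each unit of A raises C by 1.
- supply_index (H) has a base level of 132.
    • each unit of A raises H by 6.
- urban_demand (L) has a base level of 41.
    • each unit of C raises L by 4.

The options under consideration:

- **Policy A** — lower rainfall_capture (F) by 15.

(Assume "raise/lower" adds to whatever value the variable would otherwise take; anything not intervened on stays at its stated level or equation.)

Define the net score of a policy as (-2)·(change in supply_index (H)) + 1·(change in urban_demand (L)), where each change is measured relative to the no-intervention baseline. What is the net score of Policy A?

600

Baseline:
  F = 115
  A = -44 + 5·115 = 531
  C = 105 + 531 = 636
  H = 132 + 6·531 = 3318
  L = 41 + 4·636 = 2585
Policy A (F − 15):
  F = 115 − 15 = 100
  A = -44 + 5·100 = 456
  C = 105 + 456 = 561
  H = 132 + 6·456 = 2868
  L = 41 + 4·561 = 2285
ΔH = 2868 − 3318 = -450; ΔL = 2285 − 2585 = -300
Score = (-2)·(-450) + 1·(-300) = 600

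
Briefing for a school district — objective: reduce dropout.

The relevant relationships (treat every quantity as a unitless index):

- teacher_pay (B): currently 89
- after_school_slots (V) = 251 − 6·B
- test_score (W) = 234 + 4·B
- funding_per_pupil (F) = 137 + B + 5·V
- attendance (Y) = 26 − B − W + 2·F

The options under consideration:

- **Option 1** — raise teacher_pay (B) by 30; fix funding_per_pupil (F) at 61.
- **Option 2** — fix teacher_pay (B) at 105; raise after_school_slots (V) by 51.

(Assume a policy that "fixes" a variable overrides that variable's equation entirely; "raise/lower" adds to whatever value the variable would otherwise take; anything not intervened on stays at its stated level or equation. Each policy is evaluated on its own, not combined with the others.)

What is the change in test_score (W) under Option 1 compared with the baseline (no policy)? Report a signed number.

120

Baseline:
  B = 89
  W = 234 + 4·89 = 590
Option 1 (B + 30, F := 61):
  B = 89 + 30 = 119
  W = 234 + 4·119 = 710
Change in W: 710 − 590 = 120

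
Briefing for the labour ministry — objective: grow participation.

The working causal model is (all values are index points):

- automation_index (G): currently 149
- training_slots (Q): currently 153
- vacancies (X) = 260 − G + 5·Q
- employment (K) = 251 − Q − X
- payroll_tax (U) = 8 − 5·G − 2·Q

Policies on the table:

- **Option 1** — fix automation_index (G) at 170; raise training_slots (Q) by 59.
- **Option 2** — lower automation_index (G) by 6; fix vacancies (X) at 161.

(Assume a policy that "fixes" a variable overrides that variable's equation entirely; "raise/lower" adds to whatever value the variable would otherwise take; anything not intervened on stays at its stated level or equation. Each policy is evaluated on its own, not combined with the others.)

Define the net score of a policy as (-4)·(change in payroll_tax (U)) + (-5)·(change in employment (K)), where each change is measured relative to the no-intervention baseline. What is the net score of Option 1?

Baseline:
  G = 149
  Q = 153
  X = 260 − 149 + 5·153 = 876
  K = 251 − 153 − 876 = -778
  U = 8 − 5·149 − 2·153 = -1043
Option 1 (G := 170, Q + 59):
  G = 170
  Q = 153 + 59 = 212
  X = 260 − 170 + 5·212 = 1150
  K = 251 − 212 − 1150 = -1111
  U = 8 − 5·170 − 2·212 = -1266
ΔU = -1266 − (-1043) = -223; ΔK = -1111 − (-778) = -333
Score = (-4)·(-223) + (-5)·(-333) = 2557

2557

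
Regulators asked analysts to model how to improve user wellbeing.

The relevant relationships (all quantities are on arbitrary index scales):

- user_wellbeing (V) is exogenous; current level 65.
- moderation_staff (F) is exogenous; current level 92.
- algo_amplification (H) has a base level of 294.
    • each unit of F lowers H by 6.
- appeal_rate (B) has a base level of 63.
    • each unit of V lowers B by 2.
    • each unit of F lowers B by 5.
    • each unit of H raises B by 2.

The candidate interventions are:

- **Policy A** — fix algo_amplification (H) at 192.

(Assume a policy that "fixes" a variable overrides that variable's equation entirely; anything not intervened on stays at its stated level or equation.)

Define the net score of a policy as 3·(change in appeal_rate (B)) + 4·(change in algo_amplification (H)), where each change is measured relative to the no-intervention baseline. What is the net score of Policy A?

Baseline:
  V = 65
  F = 92
  H = 294 − 6·92 = -258
  B = 63 − 2·65 − 5·92 + 2·(-258) = -1043
Policy A (H := 192):
  V = 65
  F = 92
  H = 192
  B = 63 − 2·65 − 5·92 + 2·192 = -143
ΔB = -143 − (-1043) = 900; ΔH = 192 − (-258) = 450
Score = 3·900 + 4·450 = 4500

4500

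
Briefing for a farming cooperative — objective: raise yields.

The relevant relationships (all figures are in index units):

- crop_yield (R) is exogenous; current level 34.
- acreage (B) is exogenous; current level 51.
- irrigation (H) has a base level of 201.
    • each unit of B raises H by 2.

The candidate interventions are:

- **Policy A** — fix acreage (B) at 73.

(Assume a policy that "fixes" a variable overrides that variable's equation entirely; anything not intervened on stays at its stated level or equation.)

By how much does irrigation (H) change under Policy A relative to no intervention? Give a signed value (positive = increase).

44

Baseline:
  B = 51
  H = 201 + 2·51 = 303
Policy A (B := 73):
  B = 73
  H = 201 + 2·73 = 347
Change in H: 347 − 303 = 44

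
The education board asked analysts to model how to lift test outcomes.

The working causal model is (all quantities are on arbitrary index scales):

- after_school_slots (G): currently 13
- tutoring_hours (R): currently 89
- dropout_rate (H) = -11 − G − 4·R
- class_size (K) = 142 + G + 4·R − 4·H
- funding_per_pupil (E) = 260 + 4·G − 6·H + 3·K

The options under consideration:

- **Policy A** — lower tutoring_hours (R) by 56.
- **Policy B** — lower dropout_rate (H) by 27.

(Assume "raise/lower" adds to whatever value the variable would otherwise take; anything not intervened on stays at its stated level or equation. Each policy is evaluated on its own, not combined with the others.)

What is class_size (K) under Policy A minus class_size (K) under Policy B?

Policy A (R − 56):
  G = 13
  R = 89 − 56 = 33
  H = -11 − 13 − 4·33 = -156
  K = 142 + 13 + 4·33 − 4·(-156) = 911
Policy B (H − 27):
  G = 13
  R = 89
  H = -11 − 13 − 4·89 (−27 from intervention) = -407
  K = 142 + 13 + 4·89 − 4·(-407) = 2139
K: 911 − 2139 = -1228

-1228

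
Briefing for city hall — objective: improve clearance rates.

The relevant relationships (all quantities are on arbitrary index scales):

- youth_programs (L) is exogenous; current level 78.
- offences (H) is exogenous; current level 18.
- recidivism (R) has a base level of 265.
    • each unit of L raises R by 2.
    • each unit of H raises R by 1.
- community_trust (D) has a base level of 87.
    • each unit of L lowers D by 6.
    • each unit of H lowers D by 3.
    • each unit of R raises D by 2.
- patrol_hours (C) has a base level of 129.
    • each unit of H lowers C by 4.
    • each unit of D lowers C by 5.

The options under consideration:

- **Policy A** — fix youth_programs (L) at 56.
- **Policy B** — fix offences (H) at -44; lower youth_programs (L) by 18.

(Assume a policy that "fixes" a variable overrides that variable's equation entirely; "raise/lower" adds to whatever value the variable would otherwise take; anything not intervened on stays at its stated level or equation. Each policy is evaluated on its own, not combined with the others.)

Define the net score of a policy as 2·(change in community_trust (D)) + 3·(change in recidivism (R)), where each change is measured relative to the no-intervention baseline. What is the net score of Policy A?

-44

Baseline:
  L = 78
  H = 18
  R = 265 + 2·78 + 18 = 439
  D = 87 − 6·78 − 3·18 + 2·439 = 443
Policy A (L := 56):
  L = 56
  H = 18
  R = 265 + 2·56 + 18 = 395
  D = 87 − 6·56 − 3·18 + 2·395 = 487
ΔD = 487 − 443 = 44; ΔR = 395 − 439 = -44
Score = 2·44 + 3·(-44) = -44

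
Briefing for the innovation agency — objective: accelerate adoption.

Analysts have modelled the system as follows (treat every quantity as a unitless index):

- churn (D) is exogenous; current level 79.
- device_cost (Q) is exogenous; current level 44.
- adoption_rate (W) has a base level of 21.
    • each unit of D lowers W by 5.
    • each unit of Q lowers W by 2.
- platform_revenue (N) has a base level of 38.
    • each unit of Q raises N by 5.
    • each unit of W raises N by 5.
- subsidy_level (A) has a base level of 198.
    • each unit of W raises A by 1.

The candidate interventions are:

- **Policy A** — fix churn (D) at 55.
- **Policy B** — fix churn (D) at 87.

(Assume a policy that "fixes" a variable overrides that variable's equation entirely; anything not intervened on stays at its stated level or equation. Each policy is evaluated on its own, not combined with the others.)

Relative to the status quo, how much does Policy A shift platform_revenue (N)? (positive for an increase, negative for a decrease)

Baseline:
  D = 79
  Q = 44
  W = 21 − 5·79 − 2·44 = -462
  N = 38 + 5·44 + 5·(-462) = -2052
Policy A (D := 55):
  D = 55
  Q = 44
  W = 21 − 5·55 − 2·44 = -342
  N = 38 + 5·44 + 5·(-342) = -1452
Change in N: -1452 − (-2052) = 600

600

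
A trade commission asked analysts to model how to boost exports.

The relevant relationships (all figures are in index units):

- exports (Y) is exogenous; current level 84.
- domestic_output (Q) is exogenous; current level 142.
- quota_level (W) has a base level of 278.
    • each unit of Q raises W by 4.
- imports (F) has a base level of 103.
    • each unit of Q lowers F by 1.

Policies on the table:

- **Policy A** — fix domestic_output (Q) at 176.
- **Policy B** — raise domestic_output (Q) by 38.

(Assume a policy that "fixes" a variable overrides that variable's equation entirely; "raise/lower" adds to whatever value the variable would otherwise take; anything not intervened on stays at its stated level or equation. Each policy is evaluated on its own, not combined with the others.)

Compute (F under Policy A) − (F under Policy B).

4

Policy A (Q := 176):
  Q = 176
  F = 103 − 176 = -73
Policy B (Q + 38):
  Q = 142 + 38 = 180
  F = 103 − 180 = -77
F: -73 − (-77) = 4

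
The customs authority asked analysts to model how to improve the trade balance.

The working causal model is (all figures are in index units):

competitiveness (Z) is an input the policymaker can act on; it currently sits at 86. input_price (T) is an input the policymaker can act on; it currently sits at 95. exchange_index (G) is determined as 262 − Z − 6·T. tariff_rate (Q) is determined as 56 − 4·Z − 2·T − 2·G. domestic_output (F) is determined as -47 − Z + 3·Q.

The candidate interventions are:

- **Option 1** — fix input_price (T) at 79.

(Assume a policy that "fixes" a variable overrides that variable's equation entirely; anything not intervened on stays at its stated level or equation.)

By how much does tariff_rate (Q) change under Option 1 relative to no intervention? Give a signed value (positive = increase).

Baseline:
  Z = 86
  T = 95
  G = 262 − 86 − 6·95 = -394
  Q = 56 − 4·86 − 2·95 − 2·(-394) = 310
Option 1 (T := 79):
  Z = 86
  T = 79
  G = 262 − 86 − 6·79 = -298
  Q = 56 − 4·86 − 2·79 − 2·(-298) = 150
Change in Q: 150 − 310 = -160

-160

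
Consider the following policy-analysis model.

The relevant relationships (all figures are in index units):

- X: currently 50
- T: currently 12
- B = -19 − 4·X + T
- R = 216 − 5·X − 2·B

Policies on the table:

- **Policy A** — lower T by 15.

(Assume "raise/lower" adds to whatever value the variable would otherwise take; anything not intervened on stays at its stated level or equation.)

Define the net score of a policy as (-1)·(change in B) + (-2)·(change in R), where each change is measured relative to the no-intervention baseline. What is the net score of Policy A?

Baseline:
  X = 50
  T = 12
  B = -19 − 4·50 + 12 = -207
  R = 216 − 5·50 − 2·(-207) = 380
Policy A (T − 15):
  X = 50
  T = 12 − 15 = -3
  B = -19 − 4·50 + (-3) = -222
  R = 216 − 5·50 − 2·(-222) = 410
ΔB = -222 − (-207) = -15; ΔR = 410 − 380 = 30
Score = (-1)·(-15) + (-2)·30 = -45

-45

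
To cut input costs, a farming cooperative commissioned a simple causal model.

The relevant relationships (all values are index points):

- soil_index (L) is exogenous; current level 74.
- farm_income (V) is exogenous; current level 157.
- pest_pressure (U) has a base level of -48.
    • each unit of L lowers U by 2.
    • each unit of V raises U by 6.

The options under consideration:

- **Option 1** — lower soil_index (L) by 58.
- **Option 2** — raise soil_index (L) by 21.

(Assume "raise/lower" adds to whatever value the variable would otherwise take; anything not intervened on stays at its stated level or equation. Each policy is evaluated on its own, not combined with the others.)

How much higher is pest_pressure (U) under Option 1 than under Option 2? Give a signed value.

158

Option 1 (L − 58):
  L = 74 − 58 = 16
  V = 157
  U = -48 − 2·16 + 6·157 = 862
Option 2 (L + 21):
  L = 74 + 21 = 95
  V = 157
  U = -48 − 2·95 + 6·157 = 704
U: 862 − 704 = 158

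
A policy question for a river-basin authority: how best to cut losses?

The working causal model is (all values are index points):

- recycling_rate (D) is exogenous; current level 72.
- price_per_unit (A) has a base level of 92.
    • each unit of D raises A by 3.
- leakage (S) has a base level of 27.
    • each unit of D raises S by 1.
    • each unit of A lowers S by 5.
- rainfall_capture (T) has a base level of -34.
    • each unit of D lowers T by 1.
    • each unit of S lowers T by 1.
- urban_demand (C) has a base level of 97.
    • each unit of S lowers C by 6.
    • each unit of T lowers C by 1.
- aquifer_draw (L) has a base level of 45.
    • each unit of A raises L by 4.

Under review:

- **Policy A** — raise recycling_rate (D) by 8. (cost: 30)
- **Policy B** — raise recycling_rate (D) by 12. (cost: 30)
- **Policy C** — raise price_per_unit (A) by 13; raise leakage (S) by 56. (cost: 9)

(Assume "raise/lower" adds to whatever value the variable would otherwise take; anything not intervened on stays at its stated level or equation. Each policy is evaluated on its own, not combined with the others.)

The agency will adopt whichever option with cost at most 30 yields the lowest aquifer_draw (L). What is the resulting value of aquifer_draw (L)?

1329

Policy A (D + 8):
  D = 72 + 8 = 80
  A = 92 + 3·80 = 332
  L = 45 + 4·332 = 1373
Policy B (D + 12):
  D = 72 + 12 = 84
  A = 92 + 3·84 = 344
  L = 45 + 4·344 = 1421
Policy C (A + 13, S + 56):
  D = 72
  A = 92 + 3·72 (+13 from intervention) = 321
  L = 45 + 4·321 = 1329
Comparing — Policy A: L=1373, Policy B: L=1421, Policy C: L=1329. Lowest is 1329 (Policy C).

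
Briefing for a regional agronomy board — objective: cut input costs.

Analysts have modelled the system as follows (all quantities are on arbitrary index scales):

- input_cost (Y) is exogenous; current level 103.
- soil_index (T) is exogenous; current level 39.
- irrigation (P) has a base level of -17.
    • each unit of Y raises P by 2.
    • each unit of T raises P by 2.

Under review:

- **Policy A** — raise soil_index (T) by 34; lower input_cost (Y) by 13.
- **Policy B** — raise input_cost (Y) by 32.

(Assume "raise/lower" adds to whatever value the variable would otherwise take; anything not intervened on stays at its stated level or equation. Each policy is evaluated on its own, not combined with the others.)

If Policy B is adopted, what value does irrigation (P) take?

Policy B (Y + 32):
  Y = 103 + 32 = 135
  T = 39
  P = -17 + 2·135 + 2·39 = 331

331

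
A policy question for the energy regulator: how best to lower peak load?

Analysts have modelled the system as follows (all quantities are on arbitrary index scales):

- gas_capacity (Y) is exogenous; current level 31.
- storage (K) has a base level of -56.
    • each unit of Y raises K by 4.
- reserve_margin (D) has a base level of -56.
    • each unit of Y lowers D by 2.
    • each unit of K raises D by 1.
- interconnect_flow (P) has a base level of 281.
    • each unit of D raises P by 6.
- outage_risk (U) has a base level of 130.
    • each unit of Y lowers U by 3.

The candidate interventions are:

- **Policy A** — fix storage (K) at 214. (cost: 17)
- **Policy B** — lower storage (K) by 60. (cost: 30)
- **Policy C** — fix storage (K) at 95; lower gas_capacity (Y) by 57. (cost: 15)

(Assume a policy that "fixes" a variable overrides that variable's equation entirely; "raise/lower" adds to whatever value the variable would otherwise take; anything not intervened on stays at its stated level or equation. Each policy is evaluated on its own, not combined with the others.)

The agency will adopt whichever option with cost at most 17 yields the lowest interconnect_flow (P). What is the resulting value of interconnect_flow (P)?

827

Policy A (K := 214):
  Y = 31
  K = 214
  D = -56 − 2·31 + 214 = 96
  P = 281 + 6·96 = 857
Policy C (K := 95, Y − 57):
  Y = 31 − 57 = -26
  K = 95
  D = -56 − 2·(-26) + 95 = 91
  P = 281 + 6·91 = 827
Comparing — Policy A: P=857, Policy C: P=827. Lowest is 827 (Policy C).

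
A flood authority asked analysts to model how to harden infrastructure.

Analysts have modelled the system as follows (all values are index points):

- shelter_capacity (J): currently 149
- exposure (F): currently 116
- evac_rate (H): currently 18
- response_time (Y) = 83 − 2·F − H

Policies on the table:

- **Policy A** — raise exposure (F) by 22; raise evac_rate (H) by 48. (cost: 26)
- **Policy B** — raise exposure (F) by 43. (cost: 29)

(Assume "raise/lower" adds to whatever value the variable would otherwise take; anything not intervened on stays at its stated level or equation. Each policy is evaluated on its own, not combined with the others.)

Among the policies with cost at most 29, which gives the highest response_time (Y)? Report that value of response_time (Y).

-253

Policy A (F + 22, H + 48):
  F = 116 + 22 = 138
  H = 18 + 48 = 66
  Y = 83 − 2·138 − 66 = -259
Policy B (F + 43):
  F = 116 + 43 = 159
  H = 18
  Y = 83 − 2·159 − 18 = -253
Comparing — Policy A: Y=-259, Policy B: Y=-253. Highest is -253 (Policy B).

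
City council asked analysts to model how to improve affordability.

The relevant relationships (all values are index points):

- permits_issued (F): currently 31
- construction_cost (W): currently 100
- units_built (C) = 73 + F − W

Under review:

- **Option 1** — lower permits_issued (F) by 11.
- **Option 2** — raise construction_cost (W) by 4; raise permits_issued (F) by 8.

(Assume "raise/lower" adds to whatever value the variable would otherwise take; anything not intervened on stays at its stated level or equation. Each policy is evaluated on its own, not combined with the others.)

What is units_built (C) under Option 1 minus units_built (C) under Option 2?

Option 1 (F − 11):
  F = 31 − 11 = 20
  W = 100
  C = 73 + 20 − 100 = -7
Option 2 (W + 4, F + 8):
  F = 31 + 8 = 39
  W = 100 + 4 = 104
  C = 73 + 39 − 104 = 8
C: -7 − 8 = -15

-15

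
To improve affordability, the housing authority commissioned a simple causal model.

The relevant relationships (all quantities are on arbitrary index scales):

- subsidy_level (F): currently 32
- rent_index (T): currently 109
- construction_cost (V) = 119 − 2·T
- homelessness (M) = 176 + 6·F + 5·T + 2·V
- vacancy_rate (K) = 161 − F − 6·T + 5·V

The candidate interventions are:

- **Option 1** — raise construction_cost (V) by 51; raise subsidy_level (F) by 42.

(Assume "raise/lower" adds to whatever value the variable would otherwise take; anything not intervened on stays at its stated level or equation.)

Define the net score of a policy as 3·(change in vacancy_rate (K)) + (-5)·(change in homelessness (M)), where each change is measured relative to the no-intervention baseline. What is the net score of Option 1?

-1131

Baseline:
  F = 32
  T = 109
  V = 119 − 2·109 = -99
  M = 176 + 6·32 + 5·109 + 2·(-99) = 715
  K = 161 − 32 − 6·109 + 5·(-99) = -1020
Option 1 (V + 51, F + 42):
  F = 32 + 42 = 74
  T = 109
  V = 119 − 2·109 (+51 from intervention) = -48
  M = 176 + 6·74 + 5·109 + 2·(-48) = 1069
  K = 161 − 74 − 6·109 + 5·(-48) = -807
ΔK = -807 − (-1020) = 213; ΔM = 1069 − 715 = 354
Score = 3·213 + (-5)·354 = -1131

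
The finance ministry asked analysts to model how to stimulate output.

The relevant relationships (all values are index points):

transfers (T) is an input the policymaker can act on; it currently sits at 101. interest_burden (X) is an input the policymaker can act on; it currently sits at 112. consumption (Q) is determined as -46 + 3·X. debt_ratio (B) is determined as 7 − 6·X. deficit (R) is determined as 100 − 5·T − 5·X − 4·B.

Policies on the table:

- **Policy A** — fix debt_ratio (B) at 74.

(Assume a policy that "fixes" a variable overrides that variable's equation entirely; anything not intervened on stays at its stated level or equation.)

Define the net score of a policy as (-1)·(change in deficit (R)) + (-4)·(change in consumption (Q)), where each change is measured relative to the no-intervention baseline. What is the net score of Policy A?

2956

Baseline:
  T = 101
  X = 112
  Q = -46 + 3·112 = 290
  B = 7 − 6·112 = -665
  R = 100 − 5·101 − 5·112 − 4·(-665) = 1695
Policy A (B := 74):
  T = 101
  X = 112
  Q = -46 + 3·112 = 290
  B = 74
  R = 100 − 5·101 − 5·112 − 4·74 = -1261
ΔR = -1261 − 1695 = -2956; ΔQ = 290 − 290 = 0
Score = (-1)·(-2956) + (-4)·0 = 2956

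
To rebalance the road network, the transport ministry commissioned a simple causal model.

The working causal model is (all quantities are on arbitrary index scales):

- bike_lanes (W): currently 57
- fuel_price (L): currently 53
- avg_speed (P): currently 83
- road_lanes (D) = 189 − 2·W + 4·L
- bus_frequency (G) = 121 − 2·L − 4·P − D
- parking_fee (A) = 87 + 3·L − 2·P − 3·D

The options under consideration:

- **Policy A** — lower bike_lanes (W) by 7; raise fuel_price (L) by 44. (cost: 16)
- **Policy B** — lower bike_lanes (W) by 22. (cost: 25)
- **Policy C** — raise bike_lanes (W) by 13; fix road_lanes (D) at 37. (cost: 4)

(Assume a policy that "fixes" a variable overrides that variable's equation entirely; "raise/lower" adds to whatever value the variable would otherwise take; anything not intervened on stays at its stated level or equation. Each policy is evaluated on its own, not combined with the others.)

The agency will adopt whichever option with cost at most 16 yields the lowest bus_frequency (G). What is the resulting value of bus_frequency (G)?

-882

Policy A (W − 7, L + 44):
  W = 57 − 7 = 50
  L = 53 + 44 = 97
  P = 83
  D = 189 − 2·50 + 4·97 = 477
  G = 121 − 2·97 − 4·83 − 477 = -882
Policy C (W + 13, D := 37):
  W = 57 + 13 = 70
  L = 53
  P = 83
  D = 37
  G = 121 − 2·53 − 4·83 − 37 = -354
Comparing — Policy A: G=-882, Policy C: G=-354. Lowest is -882 (Policy A).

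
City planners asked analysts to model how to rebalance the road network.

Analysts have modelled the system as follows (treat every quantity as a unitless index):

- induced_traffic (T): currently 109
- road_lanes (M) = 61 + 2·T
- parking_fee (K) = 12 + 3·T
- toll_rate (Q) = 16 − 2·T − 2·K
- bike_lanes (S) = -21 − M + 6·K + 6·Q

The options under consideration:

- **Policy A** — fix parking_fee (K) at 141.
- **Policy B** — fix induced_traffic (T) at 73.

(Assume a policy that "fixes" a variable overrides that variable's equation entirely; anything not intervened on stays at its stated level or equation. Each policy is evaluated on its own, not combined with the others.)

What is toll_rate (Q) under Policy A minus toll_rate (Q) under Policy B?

Policy A (K := 141):
  T = 109
  K = 141
  Q = 16 − 2·109 − 2·141 = -484
Policy B (T := 73):
  T = 73
  K = 12 + 3·73 = 231
  Q = 16 − 2·73 − 2·231 = -592
Q: -484 − (-592) = 108

108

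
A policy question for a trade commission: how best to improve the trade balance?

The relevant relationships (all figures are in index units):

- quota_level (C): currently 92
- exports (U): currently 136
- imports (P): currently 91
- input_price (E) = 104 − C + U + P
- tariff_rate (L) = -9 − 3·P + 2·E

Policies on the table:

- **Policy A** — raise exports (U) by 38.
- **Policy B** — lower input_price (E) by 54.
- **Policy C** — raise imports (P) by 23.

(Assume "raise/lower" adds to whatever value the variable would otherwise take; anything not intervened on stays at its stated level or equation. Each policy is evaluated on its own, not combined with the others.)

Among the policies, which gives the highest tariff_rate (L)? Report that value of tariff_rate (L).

Policy A (U + 38):
  C = 92
  U = 136 + 38 = 174
  P = 91
  E = 104 − 92 + 174 + 91 = 277
  L = -9 − 3·91 + 2·277 = 272
Policy B (E − 54):
  C = 92
  U = 136
  P = 91
  E = 104 − 92 + 136 + 91 (−54 from intervention) = 185
  L = -9 − 3·91 + 2·185 = 88
Policy C (P + 23):
  C = 92
  U = 136
  P = 91 + 23 = 114
  E = 104 − 92 + 136 + 114 = 262
  L = -9 − 3·114 + 2·262 = 173
Comparing — Policy A: L=272, Policy B: L=88, Policy C: L=173. Highest is 272 (Policy A).

272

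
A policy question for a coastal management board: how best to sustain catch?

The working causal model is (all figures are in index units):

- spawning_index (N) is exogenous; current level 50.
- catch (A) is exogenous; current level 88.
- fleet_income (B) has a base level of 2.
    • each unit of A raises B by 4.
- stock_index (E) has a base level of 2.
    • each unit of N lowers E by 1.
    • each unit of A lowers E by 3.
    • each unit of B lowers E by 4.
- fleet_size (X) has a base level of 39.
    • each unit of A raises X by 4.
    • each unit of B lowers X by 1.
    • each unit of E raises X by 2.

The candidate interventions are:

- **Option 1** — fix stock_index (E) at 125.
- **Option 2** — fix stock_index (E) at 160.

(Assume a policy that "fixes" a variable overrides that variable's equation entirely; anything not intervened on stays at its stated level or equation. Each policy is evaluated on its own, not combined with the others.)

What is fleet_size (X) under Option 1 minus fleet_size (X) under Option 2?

-70

Option 1 (E := 125):
  N = 50
  A = 88
  B = 2 + 4·88 = 354
  E = 125
  X = 39 + 4·88 − 354 + 2·125 = 287
Option 2 (E := 160):
  N = 50
  A = 88
  B = 2 + 4·88 = 354
  E = 160
  X = 39 + 4·88 − 354 + 2·160 = 357
X: 287 − 357 = -70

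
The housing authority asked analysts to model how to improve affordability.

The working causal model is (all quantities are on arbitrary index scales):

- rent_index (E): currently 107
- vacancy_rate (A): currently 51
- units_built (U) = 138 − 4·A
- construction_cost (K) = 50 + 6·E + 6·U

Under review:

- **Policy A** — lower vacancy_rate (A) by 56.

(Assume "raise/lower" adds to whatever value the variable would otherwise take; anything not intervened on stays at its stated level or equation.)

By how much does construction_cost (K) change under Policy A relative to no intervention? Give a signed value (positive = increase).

Baseline:
  E = 107
  A = 51
  U = 138 − 4·51 = -66
  K = 50 + 6·107 + 6·(-66) = 296
Policy A (A − 56):
  E = 107
  A = 51 − 56 = -5
  U = 138 − 4·(-5) = 158
  K = 50 + 6·107 + 6·158 = 1640
Change in K: 1640 − 296 = 1344

1344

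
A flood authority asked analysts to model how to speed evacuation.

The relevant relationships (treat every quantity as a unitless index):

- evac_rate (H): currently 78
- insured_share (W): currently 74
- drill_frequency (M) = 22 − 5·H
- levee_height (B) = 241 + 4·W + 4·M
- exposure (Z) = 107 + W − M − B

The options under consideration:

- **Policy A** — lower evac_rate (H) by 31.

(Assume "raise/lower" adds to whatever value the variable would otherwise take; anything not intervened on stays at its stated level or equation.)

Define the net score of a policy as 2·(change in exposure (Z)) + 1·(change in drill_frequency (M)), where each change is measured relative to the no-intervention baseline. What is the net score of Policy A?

-1395

Baseline:
  H = 78
  W = 74
  M = 22 − 5·78 = -368
  B = 241 + 4·74 + 4·(-368) = -935
  Z = 107 + 74 − (-368) − (-935) = 1484
Policy A (H − 31):
  H = 78 − 31 = 47
  W = 74
  M = 22 − 5·47 = -213
  B = 241 + 4·74 + 4·(-213) = -315
  Z = 107 + 74 − (-213) − (-315) = 709
ΔZ = 709 − 1484 = -775; ΔM = -213 − (-368) = 155
Score = 2·(-775) + 1·155 = -1395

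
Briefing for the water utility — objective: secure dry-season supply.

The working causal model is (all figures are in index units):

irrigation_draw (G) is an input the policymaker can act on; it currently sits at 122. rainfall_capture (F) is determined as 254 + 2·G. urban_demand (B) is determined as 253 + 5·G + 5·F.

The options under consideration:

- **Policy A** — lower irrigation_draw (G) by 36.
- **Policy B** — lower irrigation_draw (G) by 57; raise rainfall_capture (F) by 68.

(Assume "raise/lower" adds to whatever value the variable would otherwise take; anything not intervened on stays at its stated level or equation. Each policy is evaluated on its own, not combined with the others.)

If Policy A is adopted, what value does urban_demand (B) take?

2813

Policy A (G − 36):
  G = 122 − 36 = 86
  F = 254 + 2·86 = 426
  B = 253 + 5·86 + 5·426 = 2813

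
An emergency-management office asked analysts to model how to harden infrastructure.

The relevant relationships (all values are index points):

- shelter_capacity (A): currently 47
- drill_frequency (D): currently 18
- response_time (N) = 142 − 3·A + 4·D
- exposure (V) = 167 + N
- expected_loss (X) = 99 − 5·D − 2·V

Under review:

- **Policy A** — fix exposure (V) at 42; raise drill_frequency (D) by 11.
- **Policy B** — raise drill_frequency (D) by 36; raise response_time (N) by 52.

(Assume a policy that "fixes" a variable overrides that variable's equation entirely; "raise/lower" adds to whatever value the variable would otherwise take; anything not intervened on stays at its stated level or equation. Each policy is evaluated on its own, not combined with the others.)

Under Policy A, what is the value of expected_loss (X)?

Policy A (V := 42, D + 11):
  A = 47
  D = 18 + 11 = 29
  N = 142 − 3·47 + 4·29 = 117
  V = 42
  X = 99 − 5·29 − 2·42 = -130

-130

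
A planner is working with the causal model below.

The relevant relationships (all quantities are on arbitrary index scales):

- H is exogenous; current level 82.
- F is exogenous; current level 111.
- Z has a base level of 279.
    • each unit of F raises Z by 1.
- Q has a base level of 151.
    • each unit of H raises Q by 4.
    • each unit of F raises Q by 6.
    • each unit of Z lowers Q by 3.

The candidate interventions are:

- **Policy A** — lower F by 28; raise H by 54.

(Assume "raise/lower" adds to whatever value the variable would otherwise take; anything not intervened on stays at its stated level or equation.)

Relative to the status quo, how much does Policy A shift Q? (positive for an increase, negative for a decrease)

132

Baseline:
  H = 82
  F = 111
  Z = 279 + 111 = 390
  Q = 151 + 4·82 + 6·111 − 3·390 = -25
Policy A (F − 28, H + 54):
  H = 82 + 54 = 136
  F = 111 − 28 = 83
  Z = 279 + 83 = 362
  Q = 151 + 4·136 + 6·83 − 3·362 = 107
Change in Q: 107 − (-25) = 132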